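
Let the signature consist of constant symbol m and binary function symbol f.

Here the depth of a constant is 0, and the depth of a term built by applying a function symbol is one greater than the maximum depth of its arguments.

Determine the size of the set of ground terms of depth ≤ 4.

Count level by level. With function symbols f/2, the terms of depth ≤ k are the 1 constant together with each function applied to depth-≤(k−1) tuples, so N_k = 1 + N_{k-1}^2.
N_0 = 1
N_1 = 1 + 1^2 = 2
N_2 = 1 + 2^2 = 5
N_3 = 1 + 5^2 = 26
N_4 = 1 + 26^2 = 677

677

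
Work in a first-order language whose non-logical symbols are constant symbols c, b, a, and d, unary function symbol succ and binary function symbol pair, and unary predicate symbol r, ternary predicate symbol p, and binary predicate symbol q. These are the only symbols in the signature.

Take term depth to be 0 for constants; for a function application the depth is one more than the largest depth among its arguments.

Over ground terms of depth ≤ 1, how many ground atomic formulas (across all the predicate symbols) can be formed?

First count ground terms of depth ≤ 1.
If N_k denotes the number of depth-≤k ground terms, the 4 constants give N_0 = 4, and each function symbol of arity r contributes N_{k-1}^r new terms at level k: N_k = 4 + N_{k-1} + N_{k-1}^2.
N_0 = 4
N_1 = 4 + 4 + 4^2 = 24
So |H| = 24.
Ground atoms are formed by filling each argument slot of a predicate with a term from H, so an r-ary predicate gives |H|^r atoms:
  r: 24;  p: 24^3 = 13824;  q: 24^2 = 576
Total ground atoms: 24 + 13824 + 576 = 14424.

14424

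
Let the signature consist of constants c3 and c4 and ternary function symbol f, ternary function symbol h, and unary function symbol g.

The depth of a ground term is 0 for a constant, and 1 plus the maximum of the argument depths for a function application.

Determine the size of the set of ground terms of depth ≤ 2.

16022

If N_k denotes the number of depth-≤k ground terms, the 2 constants give N_0 = 2, and each function symbol of arity r contributes N_{k-1}^r new terms at level k: N_k = 2 + N_{k-1}^3 + N_{k-1}^3 + N_{k-1}.
N_0 = 2
N_1 = 2 + 2^3 + 2^3 + 2 = 20
N_2 = 2 + 20^3 + 20^3 + 20 = 16022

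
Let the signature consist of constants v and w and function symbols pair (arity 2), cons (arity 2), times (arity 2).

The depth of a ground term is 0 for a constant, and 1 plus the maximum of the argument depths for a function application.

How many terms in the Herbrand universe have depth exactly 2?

Count level by level. With function symbols pair/2, cons/2, times/2, the terms of depth ≤ k are the 2 constants together with each function applied to depth-≤(k−1) tuples, so N_k = 2 + N_{k-1}^2 + N_{k-1}^2 + N_{k-1}^2.
N_0 = 2
N_1 = 2 + 2^2 + 2^2 + 2^2 = 14
N_2 = 2 + 14^2 + 14^2 + 14^2 = 590
Terms of depth exactly 2: N_2 − N_1 = 590 − 14 = 576.

576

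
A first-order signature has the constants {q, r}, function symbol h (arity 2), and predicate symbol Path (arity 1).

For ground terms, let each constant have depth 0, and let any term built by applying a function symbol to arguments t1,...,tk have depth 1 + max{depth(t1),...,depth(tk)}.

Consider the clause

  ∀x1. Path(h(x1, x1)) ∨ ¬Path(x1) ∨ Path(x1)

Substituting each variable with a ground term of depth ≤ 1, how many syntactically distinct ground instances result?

6

Ground terms of depth ≤ 1:
  Count level by level. With function symbols h/2, the terms of depth ≤ k are the 2 constants together with each function applied to depth-≤(k−1) tuples, so N_k = 2 + N_{k-1}^2.
  N_0 = 2
  N_1 = 2 + 2^2 = 6
So there are 6 ground terms available for substitution.
The variable x1 ranges independently over the available ground terms, and distinct assignments produce distinct instances.
Number of ground instances = 6.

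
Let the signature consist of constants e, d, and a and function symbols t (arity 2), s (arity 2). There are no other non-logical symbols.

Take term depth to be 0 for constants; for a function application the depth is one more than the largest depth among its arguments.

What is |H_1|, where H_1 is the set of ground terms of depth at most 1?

21

Let N_k count ground terms of depth at most k. Each non-constant term of depth ≤ k is some function symbol applied to depth-≤(k−1) arguments, giving N_k = 3 + N_{k-1}^2 + N_{k-1}^2.
N_0 = 3
N_1 = 3 + 3^2 + 3^2 = 21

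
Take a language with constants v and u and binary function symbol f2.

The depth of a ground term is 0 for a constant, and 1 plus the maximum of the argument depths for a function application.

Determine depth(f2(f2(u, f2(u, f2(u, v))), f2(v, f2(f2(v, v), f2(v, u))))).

depth(f2(u, v)) = 1 + max(0, 0) = 1
depth(f2(u, f2(u, v))) = 1 + max(0, 1) = 2
depth(f2(u, f2(u, f2(u, v)))) = 1 + max(0, 2) = 3
depth(f2(v, v)) = 1 + max(0, 0) = 1
depth(f2(v, u)) = 1 + max(0, 0) = 1
depth(f2(f2(v, v), f2(v, u))) = 1 + max(1, 1) = 2
depth(f2(v, f2(f2(v, v), f2(v, u)))) = 1 + max(0, 2) = 3
depth(f2(f2(u, f2(u, f2(u, v))), f2(v, f2(f2(v, v), f2(v, u))))) = 1 + max(3, 3) = 4

4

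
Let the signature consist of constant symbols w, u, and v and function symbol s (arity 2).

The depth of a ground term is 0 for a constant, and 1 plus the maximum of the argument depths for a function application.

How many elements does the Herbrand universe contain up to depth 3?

21612

Write N_k for the number of ground terms of depth ≤ k. A term of depth ≤ k is either a constant or a function symbol applied to arguments of depth ≤ k−1, so N_k = 3 + N_{k-1}^2.
N_0 = 3
N_1 = 3 + 3^2 = 12
N_2 = 3 + 12^2 = 147
N_3 = 3 + 147^2 = 21612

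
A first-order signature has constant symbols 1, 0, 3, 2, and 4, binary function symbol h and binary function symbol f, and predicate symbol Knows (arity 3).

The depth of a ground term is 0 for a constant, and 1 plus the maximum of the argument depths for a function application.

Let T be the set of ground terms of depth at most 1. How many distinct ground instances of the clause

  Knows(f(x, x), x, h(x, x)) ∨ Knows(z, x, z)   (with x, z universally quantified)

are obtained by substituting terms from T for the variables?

Ground terms of depth ≤ 1:
  Write N_k for the number of ground terms of depth ≤ k. A term of depth ≤ k is either a constant or a function symbol applied to arguments of depth ≤ k−1, so N_k = 5 + N_{k-1}^2 + N_{k-1}^2.
  N_0 = 5
  N_1 = 5 + 5^2 + 5^2 = 55
So there are 55 ground terms available for substitution.
There are 2 variables to instantiate (x, z), each occurring in at least one literal, so different choices give different ground instances.
Number of ground instances = 55^2 = 3025.

3025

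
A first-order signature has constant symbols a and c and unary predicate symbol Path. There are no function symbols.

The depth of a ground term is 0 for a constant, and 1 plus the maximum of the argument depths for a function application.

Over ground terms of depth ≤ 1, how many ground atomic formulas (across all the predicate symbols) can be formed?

2

First count ground terms of depth ≤ 1.
With no function symbols every ground term is a constant, so there are exactly 2 ground terms at every depth bound.
N_0 = 2
N_1 = 2
So |H| = 2.
For each predicate symbol, the number of ground atoms is |H| raised to its arity; summing:
  Path: 2
Total ground atoms: 2.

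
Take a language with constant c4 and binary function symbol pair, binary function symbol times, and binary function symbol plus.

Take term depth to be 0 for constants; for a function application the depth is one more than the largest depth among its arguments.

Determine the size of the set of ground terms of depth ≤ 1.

4

Write N_k for the number of ground terms of depth ≤ k. A term of depth ≤ k is either a constant or a function symbol applied to arguments of depth ≤ k−1, so N_k = 1 + N_{k-1}^2 + N_{k-1}^2 + N_{k-1}^2.
N_0 = 1
N_1 = 1 + 1^2 + 1^2 + 1^2 = 4
Explicitly: c4, pair(c4, c4), times(c4, c4), plus(c4, c4).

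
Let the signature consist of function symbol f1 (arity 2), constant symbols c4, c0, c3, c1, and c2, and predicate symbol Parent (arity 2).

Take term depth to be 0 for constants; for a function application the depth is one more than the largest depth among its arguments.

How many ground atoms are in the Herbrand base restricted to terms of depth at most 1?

First count ground terms of depth ≤ 1.
Let N_k count ground terms of depth at most k. Each non-constant term of depth ≤ k is some function symbol applied to depth-≤(k−1) arguments, giving N_k = 5 + N_{k-1}^2.
N_0 = 5
N_1 = 5 + 5^2 = 30
So |H| = 30.
Ground atoms are formed by filling each argument slot of a predicate with a term from H, so an r-ary predicate gives |H|^r atoms:
  Parent: 30^2 = 900
Total ground atoms: 900.

900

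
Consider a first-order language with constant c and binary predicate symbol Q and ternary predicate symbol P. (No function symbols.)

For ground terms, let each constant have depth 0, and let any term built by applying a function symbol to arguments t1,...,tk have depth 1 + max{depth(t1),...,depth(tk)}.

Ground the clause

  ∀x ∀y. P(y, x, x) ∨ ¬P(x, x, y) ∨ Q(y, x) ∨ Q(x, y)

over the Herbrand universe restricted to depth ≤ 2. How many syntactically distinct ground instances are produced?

Ground terms of depth ≤ 2:
  With no function symbols every ground term is a constant, so there is exactly 1 ground term at every depth bound.
  N_0 = 1
  N_1 = 1
  N_2 = 1
  Explicitly: c.
So there is exactly 1 ground term available for substitution.
The clause has 2 distinct variables (x, y), each appearing in the body. In the free term algebra distinct substitutions yield syntactically distinct ground instances.
Number of ground instances = 1^2 = 1.

1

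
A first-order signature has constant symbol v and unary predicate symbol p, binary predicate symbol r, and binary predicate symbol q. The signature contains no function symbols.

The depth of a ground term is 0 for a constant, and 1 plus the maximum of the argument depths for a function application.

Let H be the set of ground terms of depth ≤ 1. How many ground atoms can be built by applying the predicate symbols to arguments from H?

First count ground terms of depth ≤ 1.
With no function symbols every ground term is a constant, so there is exactly 1 ground term at every depth bound.
N_0 = 1
N_1 = 1
Explicitly: v.
So |H| = 1.
For each predicate symbol, the number of ground atoms is |H| raised to its arity; summing:
  p: 1;  r: 1^2 = 1;  q: 1^2 = 1
Total ground atoms: 1 + 1 + 1 = 3.

3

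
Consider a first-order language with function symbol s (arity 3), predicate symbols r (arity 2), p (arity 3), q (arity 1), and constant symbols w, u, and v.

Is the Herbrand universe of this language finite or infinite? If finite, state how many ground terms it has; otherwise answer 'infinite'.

infinite

The signature has at least one function symbol (s, arity 3) and at least one constant (w).
Iterating s gives infinitely many distinct ground terms: w, s(w, w, w), s(s(w, w, w), s(w, w, w), s(w, w, w)), ...
So the Herbrand universe is infinite.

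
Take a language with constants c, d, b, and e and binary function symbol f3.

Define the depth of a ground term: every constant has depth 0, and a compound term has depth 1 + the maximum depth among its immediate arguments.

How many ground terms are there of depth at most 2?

404

Count level by level. With function symbols f3/2, the terms of depth ≤ k are the 4 constants together with each function applied to depth-≤(k−1) tuples, so N_k = 4 + N_{k-1}^2.
N_0 = 4
N_1 = 4 + 4^2 = 20
N_2 = 4 + 20^2 = 404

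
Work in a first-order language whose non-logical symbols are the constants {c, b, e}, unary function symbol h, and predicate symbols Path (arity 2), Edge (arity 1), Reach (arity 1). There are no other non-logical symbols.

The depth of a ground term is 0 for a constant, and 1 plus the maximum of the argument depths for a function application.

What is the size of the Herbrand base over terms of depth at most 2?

First count ground terms of depth ≤ 2.
Let N_k = |{terms of depth ≤ k}|. Then N_0 = 3 and N_k = 3 + N_{k-1} for k ≥ 1 (one summand per function symbol, arity giving the exponent).
N_0 = 3
N_1 = 3 + 3 = 6
N_2 = 3 + 6 = 9
So |H| = 9.
Ground atoms are formed by filling each argument slot of a predicate with a term from H, so an r-ary predicate gives |H|^r atoms:
  Path: 9^2 = 81;  Edge: 9;  Reach: 9
Total ground atoms: 81 + 9 + 9 = 99.

99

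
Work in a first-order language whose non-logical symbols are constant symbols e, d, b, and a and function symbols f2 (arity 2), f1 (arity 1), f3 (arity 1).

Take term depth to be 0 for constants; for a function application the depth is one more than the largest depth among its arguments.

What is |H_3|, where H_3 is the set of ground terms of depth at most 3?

Write N_k for the number of ground terms of depth ≤ k. A term of depth ≤ k is either a constant or a function symbol applied to arguments of depth ≤ k−1, so N_k = 4 + N_{k-1}^2 + N_{k-1} + N_{k-1}.
N_0 = 4
N_1 = 4 + 4^2 + 4 + 4 = 28
N_2 = 4 + 28^2 + 28 + 28 = 844
N_3 = 4 + 844^2 + 844 + 844 = 714028

714028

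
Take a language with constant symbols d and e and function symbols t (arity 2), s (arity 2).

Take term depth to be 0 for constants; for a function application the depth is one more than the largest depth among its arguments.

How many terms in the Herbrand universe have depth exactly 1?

8

Let N_k count ground terms of depth at most k. Each non-constant term of depth ≤ k is some function symbol applied to depth-≤(k−1) arguments, giving N_k = 2 + N_{k-1}^2 + N_{k-1}^2.
N_0 = 2
N_1 = 2 + 2^2 + 2^2 = 10
Terms of depth exactly 1: N_1 − N_0 = 10 − 2 = 8.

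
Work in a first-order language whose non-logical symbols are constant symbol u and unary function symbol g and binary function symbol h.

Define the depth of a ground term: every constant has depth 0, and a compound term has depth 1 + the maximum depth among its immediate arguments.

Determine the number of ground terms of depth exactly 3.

170

Let N_k = |{terms of depth ≤ k}|. Then N_0 = 1 and N_k = 1 + N_{k-1} + N_{k-1}^2 for k ≥ 1 (one summand per function symbol, arity giving the exponent).
N_0 = 1
N_1 = 1 + 1 + 1^2 = 3
N_2 = 1 + 3 + 3^2 = 13
N_3 = 1 + 13 + 13^2 = 183
Terms of depth exactly 3: N_3 − N_2 = 183 − 13 = 170.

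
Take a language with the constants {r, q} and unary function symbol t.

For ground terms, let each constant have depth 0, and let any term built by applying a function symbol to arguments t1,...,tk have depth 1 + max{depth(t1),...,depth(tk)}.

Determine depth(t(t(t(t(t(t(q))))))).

6

depth(t(q)) = 1 + depth(q) = 1 + 0 = 1
depth(t(t(q))) = 1 + depth(t(q)) = 1 + 1 = 2
depth(t(t(t(q)))) = 1 + depth(t(t(q))) = 1 + 2 = 3
depth(t(t(t(t(q))))) = 1 + depth(t(t(t(q)))) = 1 + 3 = 4
depth(t(t(t(t(t(q)))))) = 1 + depth(t(t(t(t(q))))) = 1 + 4 = 5
depth(t(t(t(t(t(t(q))))))) = 1 + depth(t(t(t(t(t(q)))))) = 1 + 5 = 6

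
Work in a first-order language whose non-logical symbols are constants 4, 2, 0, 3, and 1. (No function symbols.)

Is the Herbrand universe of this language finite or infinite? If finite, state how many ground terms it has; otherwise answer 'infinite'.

5

There are no function symbols, so every ground term is one of the 5 constants.
The Herbrand universe is {4, 2, 0, 3, 1}, which is finite with 5 elements.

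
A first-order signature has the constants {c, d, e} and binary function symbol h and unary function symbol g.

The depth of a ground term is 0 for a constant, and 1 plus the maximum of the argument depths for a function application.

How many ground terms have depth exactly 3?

59052

Count level by level. With function symbols h/2, g/1, the terms of depth ≤ k are the 3 constants together with each function applied to depth-≤(k−1) tuples, so N_k = 3 + N_{k-1}^2 + N_{k-1}.
N_0 = 3
N_1 = 3 + 3^2 + 3 = 15
N_2 = 3 + 15^2 + 15 = 243
N_3 = 3 + 243^2 + 243 = 59295
Terms of depth exactly 3: N_3 − N_2 = 59295 − 243 = 59052.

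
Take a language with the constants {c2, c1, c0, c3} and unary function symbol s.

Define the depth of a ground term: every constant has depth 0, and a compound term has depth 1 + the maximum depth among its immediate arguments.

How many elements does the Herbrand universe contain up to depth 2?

12

Let N_k = |{terms of depth ≤ k}|. Then N_0 = 4 and N_k = 4 + N_{k-1} for k ≥ 1 (one summand per function symbol, arity giving the exponent).
N_0 = 4
N_1 = 4 + 4 = 8
N_2 = 4 + 8 = 12
Explicitly: c2, c1, c0, c3, s(c2), s(c1), s(c0), s(c3), s(s(c2)), s(s(c1)), s(s(c0)), s(s(c3)).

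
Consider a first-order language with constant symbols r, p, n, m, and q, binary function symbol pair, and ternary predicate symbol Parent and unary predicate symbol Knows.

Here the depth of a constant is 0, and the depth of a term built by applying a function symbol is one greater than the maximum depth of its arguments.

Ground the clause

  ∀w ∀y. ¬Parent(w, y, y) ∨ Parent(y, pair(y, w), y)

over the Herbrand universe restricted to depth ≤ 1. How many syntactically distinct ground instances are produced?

Ground terms of depth ≤ 1:
  If N_k denotes the number of depth-≤k ground terms, the 5 constants give N_0 = 5, and each function symbol of arity r contributes N_{k-1}^r new terms at level k: N_k = 5 + N_{k-1}^2.
  N_0 = 5
  N_1 = 5 + 5^2 = 30
So there are 30 ground terms available for substitution.
Each of w, y ranges independently over the available ground terms, and distinct assignments produce distinct instances.
Number of ground instances = 30^2 = 900.

900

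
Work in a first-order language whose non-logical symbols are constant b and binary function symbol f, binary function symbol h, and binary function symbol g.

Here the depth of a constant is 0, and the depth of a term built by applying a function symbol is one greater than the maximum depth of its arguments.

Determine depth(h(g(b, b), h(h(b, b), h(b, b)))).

depth(g(b, b)) = 1 + max(0, 0) = 1
depth(h(b, b)) = 1 + max(0, 0) = 1
depth(h(h(b, b), h(b, b))) = 1 + max(1, 1) = 2
depth(h(g(b, b), h(h(b, b), h(b, b)))) = 1 + max(1, 2) = 3

3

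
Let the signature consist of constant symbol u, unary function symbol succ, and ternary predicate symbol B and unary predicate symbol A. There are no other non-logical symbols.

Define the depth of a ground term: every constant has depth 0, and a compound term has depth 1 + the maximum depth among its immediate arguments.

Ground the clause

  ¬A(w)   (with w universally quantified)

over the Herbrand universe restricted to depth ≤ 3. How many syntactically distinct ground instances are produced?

4

Ground terms of depth ≤ 3:
  Let N_k = |{terms of depth ≤ k}|. Then N_0 = 1 and N_k = 1 + N_{k-1} for k ≥ 1 (one summand per function symbol, arity giving the exponent).
  N_0 = 1
  N_1 = 1 + 1 = 2
  N_2 = 1 + 2 = 3
  N_3 = 1 + 3 = 4
  Explicitly: u, succ(u), succ(succ(u)), succ(succ(succ(u))).
So there are 4 ground terms available for substitution.
The variable w ranges independently over the available ground terms, and distinct assignments produce distinct instances.
Number of ground instances = 4.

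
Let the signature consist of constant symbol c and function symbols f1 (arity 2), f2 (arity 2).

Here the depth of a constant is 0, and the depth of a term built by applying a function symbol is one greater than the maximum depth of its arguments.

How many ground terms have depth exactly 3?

Let N_k count ground terms of depth at most k. Each non-constant term of depth ≤ k is some function symbol applied to depth-≤(k−1) arguments, giving N_k = 1 + N_{k-1}^2 + N_{k-1}^2.
N_0 = 1
N_1 = 1 + 1^2 + 1^2 = 3
N_2 = 1 + 3^2 + 3^2 = 19
N_3 = 1 + 19^2 + 19^2 = 723
Terms of depth exactly 3: N_3 − N_2 = 723 − 19 = 704.

704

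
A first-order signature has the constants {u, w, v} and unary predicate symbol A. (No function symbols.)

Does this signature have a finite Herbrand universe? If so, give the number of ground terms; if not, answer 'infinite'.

3

There are no function symbols, so every ground term is one of the 3 constants.
The Herbrand universe is {u, w, v}, which is finite with 3 elements.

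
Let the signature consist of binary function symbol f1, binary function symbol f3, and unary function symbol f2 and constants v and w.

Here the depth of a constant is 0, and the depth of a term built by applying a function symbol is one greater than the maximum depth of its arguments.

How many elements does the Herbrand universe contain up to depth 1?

Write N_k for the number of ground terms of depth ≤ k. A term of depth ≤ k is either a constant or a function symbol applied to arguments of depth ≤ k−1, so N_k = 2 + N_{k-1}^2 + N_{k-1}^2 + N_{k-1}.
N_0 = 2
N_1 = 2 + 2^2 + 2^2 + 2 = 12

12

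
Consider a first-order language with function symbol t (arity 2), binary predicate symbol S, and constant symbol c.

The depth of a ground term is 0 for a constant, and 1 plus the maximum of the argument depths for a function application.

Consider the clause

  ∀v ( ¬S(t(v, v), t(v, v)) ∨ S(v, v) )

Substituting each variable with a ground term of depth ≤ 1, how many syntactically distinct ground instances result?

Ground terms of depth ≤ 1:
  Let N_k = |{terms of depth ≤ k}|. Then N_0 = 1 and N_k = 1 + N_{k-1}^2 for k ≥ 1 (one summand per function symbol, arity giving the exponent).
  N_0 = 1
  N_1 = 1 + 1^2 = 2
  Explicitly: c, t(c, c).
So there are 2 ground terms available for substitution.
The body mentions the single quantified variable v; since ground terms form a free algebra, no two substitutions collapse to the same formula.
Number of ground instances = 2.

2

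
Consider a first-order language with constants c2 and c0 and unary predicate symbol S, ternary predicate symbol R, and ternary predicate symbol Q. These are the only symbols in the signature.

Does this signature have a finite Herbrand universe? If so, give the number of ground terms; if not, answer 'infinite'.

There are no function symbols, so every ground term is one of the 2 constants.
The Herbrand universe is {c2, c0}, which is finite with 2 elements.

2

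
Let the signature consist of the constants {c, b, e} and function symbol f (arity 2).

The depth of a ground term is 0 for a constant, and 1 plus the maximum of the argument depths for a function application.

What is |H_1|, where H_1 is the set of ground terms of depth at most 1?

Let N_k = |{terms of depth ≤ k}|. Then N_0 = 3 and N_k = 3 + N_{k-1}^2 for k ≥ 1 (one summand per function symbol, arity giving the exponent).
N_0 = 3
N_1 = 3 + 3^2 = 12
Explicitly: c, b, e, f(c, c), f(c, b), f(c, e), f(b, c), f(b, b), f(b, e), f(e, c), f(e, b), f(e, e).

12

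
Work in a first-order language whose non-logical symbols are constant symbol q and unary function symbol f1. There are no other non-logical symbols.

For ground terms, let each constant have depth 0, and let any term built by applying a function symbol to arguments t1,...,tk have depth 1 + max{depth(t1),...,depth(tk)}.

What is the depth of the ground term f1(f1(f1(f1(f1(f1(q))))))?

depth(f1(q)) = 1 + depth(q) = 1 + 0 = 1
depth(f1(f1(q))) = 1 + depth(f1(q)) = 1 + 1 = 2
depth(f1(f1(f1(q)))) = 1 + depth(f1(f1(q))) = 1 + 2 = 3
depth(f1(f1(f1(f1(q))))) = 1 + depth(f1(f1(f1(q)))) = 1 + 3 = 4
depth(f1(f1(f1(f1(f1(q)))))) = 1 + depth(f1(f1(f1(f1(q))))) = 1 + 4 = 5
depth(f1(f1(f1(f1(f1(f1(q))))))) = 1 + depth(f1(f1(f1(f1(f1(q)))))) = 1 + 5 = 6

6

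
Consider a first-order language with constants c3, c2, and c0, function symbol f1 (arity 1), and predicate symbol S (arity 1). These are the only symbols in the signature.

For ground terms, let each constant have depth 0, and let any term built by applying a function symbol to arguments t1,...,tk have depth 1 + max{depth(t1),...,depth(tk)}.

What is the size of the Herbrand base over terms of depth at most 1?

First count ground terms of depth ≤ 1.
Let N_k count ground terms of depth at most k. Each non-constant term of depth ≤ k is some function symbol applied to depth-≤(k−1) arguments, giving N_k = 3 + N_{k-1}.
N_0 = 3
N_1 = 3 + 3 = 6
Explicitly: c3, c2, c0, f1(c3), f1(c2), f1(c0).
So |H| = 6.
Ground atoms are formed by filling each argument slot of a predicate with a term from H, so an r-ary predicate gives |H|^r atoms:
  S: 6
Total ground atoms: 6.

6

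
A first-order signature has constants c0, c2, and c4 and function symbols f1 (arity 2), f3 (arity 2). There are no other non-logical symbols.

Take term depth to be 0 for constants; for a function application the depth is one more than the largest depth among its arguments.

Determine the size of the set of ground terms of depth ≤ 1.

Write N_k for the number of ground terms of depth ≤ k. A term of depth ≤ k is either a constant or a function symbol applied to arguments of depth ≤ k−1, so N_k = 3 + N_{k-1}^2 + N_{k-1}^2.
N_0 = 3
N_1 = 3 + 3^2 + 3^2 = 21

21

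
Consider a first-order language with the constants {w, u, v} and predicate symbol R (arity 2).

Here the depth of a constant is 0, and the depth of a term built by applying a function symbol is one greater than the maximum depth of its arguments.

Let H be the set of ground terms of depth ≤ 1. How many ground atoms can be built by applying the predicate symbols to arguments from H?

First count ground terms of depth ≤ 1.
With no function symbols every ground term is a constant, so there are exactly 3 ground terms at every depth bound.
N_0 = 3
N_1 = 3
Explicitly: w, u, v.
So |H| = 3.
Ground atoms are formed by filling each argument slot of a predicate with a term from H, so an r-ary predicate gives |H|^r atoms:
  R: 3^2 = 9
Total ground atoms: 9.

9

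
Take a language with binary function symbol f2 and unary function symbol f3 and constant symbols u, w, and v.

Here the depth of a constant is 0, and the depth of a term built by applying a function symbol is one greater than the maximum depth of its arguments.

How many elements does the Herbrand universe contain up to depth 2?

243

Write N_k for the number of ground terms of depth ≤ k. A term of depth ≤ k is either a constant or a function symbol applied to arguments of depth ≤ k−1, so N_k = 3 + N_{k-1}^2 + N_{k-1}.
N_0 = 3
N_1 = 3 + 3^2 + 3 = 15
N_2 = 3 + 15^2 + 15 = 243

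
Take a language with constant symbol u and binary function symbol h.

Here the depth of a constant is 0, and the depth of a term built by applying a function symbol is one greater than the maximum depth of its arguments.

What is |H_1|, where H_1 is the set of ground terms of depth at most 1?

2

Count level by level. With function symbols h/2, the terms of depth ≤ k are the 1 constant together with each function applied to depth-≤(k−1) tuples, so N_k = 1 + N_{k-1}^2.
N_0 = 1
N_1 = 1 + 1^2 = 2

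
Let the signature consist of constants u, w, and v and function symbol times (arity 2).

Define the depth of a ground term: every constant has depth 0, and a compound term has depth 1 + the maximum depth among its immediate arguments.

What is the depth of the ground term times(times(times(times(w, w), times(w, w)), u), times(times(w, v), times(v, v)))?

depth(times(w, w)) = 1 + max(0, 0) = 1
depth(times(times(w, w), times(w, w))) = 1 + max(1, 1) = 2
depth(times(times(times(w, w), times(w, w)), u)) = 1 + max(2, 0) = 3
depth(times(w, v)) = 1 + max(0, 0) = 1
depth(times(v, v)) = 1 + max(0, 0) = 1
depth(times(times(w, v), times(v, v))) = 1 + max(1, 1) = 2
depth(times(times(times(times(w, w), times(w, w)), u), times(times(w, v), times(v, v)))) = 1 + max(3, 2) = 4

4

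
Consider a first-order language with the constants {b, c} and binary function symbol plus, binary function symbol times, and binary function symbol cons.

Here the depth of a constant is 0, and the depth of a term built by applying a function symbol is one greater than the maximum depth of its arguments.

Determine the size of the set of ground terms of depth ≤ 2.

590

If N_k denotes the number of depth-≤k ground terms, the 2 constants give N_0 = 2, and each function symbol of arity r contributes N_{k-1}^r new terms at level k: N_k = 2 + N_{k-1}^2 + N_{k-1}^2 + N_{k-1}^2.
N_0 = 2
N_1 = 2 + 2^2 + 2^2 + 2^2 = 14
N_2 = 2 + 14^2 + 14^2 + 14^2 = 590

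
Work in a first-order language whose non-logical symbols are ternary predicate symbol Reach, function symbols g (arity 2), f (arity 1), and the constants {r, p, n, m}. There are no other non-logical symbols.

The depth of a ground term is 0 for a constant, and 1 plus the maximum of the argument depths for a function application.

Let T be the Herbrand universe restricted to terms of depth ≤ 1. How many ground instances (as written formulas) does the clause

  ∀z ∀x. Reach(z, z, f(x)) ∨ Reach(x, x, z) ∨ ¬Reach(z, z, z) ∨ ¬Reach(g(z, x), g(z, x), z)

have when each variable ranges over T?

Ground terms of depth ≤ 1:
  Let N_k = |{terms of depth ≤ k}|. Then N_0 = 4 and N_k = 4 + N_{k-1}^2 + N_{k-1} for k ≥ 1 (one summand per function symbol, arity giving the exponent).
  N_0 = 4
  N_1 = 4 + 4^2 + 4 = 24
So there are 24 ground terms available for substitution.
There are 2 variables to instantiate (z, x), each occurring in at least one literal, so different choices give different ground instances.
Number of ground instances = 24^2 = 576.

576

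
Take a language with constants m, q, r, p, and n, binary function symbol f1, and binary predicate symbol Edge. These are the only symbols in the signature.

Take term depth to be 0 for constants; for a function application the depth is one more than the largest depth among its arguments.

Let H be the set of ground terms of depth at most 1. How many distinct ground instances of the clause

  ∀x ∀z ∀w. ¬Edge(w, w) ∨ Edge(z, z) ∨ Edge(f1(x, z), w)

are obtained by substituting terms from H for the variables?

Ground terms of depth ≤ 1:
  Let N_k = |{terms of depth ≤ k}|. Then N_0 = 5 and N_k = 5 + N_{k-1}^2 for k ≥ 1 (one summand per function symbol, arity giving the exponent).
  N_0 = 5
  N_1 = 5 + 5^2 = 30
So there are 30 ground terms available for substitution.
The body mentions every one of the 3 quantified variables; since ground terms form a free algebra, no two substitutions collapse to the same formula.
Number of ground instances = 30^3 = 27000.

27000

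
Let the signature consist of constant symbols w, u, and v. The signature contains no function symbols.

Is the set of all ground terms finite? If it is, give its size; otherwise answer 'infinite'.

3

There are no function symbols, so every ground term is one of the 3 constants.
The Herbrand universe is {w, u, v}, which is finite with 3 elements.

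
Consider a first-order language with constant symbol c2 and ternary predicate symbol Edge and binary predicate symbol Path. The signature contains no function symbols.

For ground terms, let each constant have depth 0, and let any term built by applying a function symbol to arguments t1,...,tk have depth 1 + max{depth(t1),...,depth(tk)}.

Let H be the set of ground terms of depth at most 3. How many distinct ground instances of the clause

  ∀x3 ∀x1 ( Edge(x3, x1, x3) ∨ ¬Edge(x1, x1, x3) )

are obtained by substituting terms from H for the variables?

1

Ground terms of depth ≤ 3:
  With no function symbols every ground term is a constant, so there is exactly 1 ground term at every depth bound.
  N_0 = 1
  N_1 = 1
  N_2 = 1
  N_3 = 1
So there is exactly 1 ground term available for substitution.
Each of x3, x1 ranges independently over the available ground terms, and distinct assignments produce distinct instances.
Number of ground instances = 1^2 = 1.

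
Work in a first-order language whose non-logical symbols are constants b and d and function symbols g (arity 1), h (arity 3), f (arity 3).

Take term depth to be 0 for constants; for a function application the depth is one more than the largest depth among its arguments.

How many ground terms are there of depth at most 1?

20

Count level by level. With function symbols g/1, h/3, f/3, the terms of depth ≤ k are the 2 constants together with each function applied to depth-≤(k−1) tuples, so N_k = 2 + N_{k-1} + N_{k-1}^3 + N_{k-1}^3.
N_0 = 2
N_1 = 2 + 2 + 2^3 + 2^3 = 20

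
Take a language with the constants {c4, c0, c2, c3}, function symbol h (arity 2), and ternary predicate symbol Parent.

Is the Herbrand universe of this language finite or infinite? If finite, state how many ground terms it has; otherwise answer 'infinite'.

infinite

The signature has at least one function symbol (h, arity 2) and at least one constant (c4).
Iterating h gives infinitely many distinct ground terms: c4, h(c4, c4), h(h(c4, c4), h(c4, c4)), ...
So the Herbrand universe is infinite.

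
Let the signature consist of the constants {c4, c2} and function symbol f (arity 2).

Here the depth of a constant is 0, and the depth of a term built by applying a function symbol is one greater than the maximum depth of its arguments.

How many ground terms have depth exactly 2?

32

Write N_k for the number of ground terms of depth ≤ k. A term of depth ≤ k is either a constant or a function symbol applied to arguments of depth ≤ k−1, so N_k = 2 + N_{k-1}^2.
N_0 = 2
N_1 = 2 + 2^2 = 6
N_2 = 2 + 6^2 = 38
Terms of depth exactly 2: N_2 − N_1 = 38 − 6 = 32.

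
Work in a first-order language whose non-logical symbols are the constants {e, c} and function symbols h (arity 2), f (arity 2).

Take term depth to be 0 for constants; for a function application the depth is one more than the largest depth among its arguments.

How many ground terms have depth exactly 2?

Let N_k count ground terms of depth at most k. Each non-constant term of depth ≤ k is some function symbol applied to depth-≤(k−1) arguments, giving N_k = 2 + N_{k-1}^2 + N_{k-1}^2.
N_0 = 2
N_1 = 2 + 2^2 + 2^2 = 10
N_2 = 2 + 10^2 + 10^2 = 202
Terms of depth exactly 2: N_2 − N_1 = 202 − 10 = 192.

192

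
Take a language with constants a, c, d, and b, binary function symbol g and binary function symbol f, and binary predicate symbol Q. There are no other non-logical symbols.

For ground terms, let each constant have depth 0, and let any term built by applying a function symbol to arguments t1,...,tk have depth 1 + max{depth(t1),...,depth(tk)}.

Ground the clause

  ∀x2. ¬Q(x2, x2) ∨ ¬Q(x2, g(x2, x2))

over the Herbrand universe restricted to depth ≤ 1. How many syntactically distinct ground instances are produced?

Ground terms of depth ≤ 1:
  Let N_k count ground terms of depth at most k. Each non-constant term of depth ≤ k is some function symbol applied to depth-≤(k−1) arguments, giving N_k = 4 + N_{k-1}^2 + N_{k-1}^2.
  N_0 = 4
  N_1 = 4 + 4^2 + 4^2 = 36
So there are 36 ground terms available for substitution.
There is 1 variable to instantiate (x2),  occurring in at least one literal, so different choices give different ground instances.
Number of ground instances = 36.

36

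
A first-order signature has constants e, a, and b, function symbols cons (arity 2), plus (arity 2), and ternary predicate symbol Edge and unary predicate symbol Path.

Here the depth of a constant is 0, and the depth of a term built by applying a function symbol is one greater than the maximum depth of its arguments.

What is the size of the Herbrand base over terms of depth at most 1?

First count ground terms of depth ≤ 1.
If N_k denotes the number of depth-≤k ground terms, the 3 constants give N_0 = 3, and each function symbol of arity r contributes N_{k-1}^r new terms at level k: N_k = 3 + N_{k-1}^2 + N_{k-1}^2.
N_0 = 3
N_1 = 3 + 3^2 + 3^2 = 21
So |H| = 21.
For each predicate symbol, the number of ground atoms is |H| raised to its arity; summing:
  Edge: 21^3 = 9261;  Path: 21
Total ground atoms: 9261 + 21 = 9282.

9282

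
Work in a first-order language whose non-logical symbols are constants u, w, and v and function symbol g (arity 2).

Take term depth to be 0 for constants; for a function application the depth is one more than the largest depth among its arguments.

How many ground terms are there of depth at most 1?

Let N_k count ground terms of depth at most k. Each non-constant term of depth ≤ k is some function symbol applied to depth-≤(k−1) arguments, giving N_k = 3 + N_{k-1}^2.
N_0 = 3
N_1 = 3 + 3^2 = 12
Explicitly: u, w, v, g(u, u), g(u, w), g(u, v), g(w, u), g(w, w), g(w, v), g(v, u), g(v, w), g(v, v).

12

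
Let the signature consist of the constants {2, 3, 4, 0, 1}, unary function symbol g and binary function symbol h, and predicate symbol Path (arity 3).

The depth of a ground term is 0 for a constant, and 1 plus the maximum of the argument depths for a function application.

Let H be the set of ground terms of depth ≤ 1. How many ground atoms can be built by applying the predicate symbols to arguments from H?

First count ground terms of depth ≤ 1.
Let N_k count ground terms of depth at most k. Each non-constant term of depth ≤ k is some function symbol applied to depth-≤(k−1) arguments, giving N_k = 5 + N_{k-1} + N_{k-1}^2.
N_0 = 5
N_1 = 5 + 5 + 5^2 = 35
So |H| = 35.
Each predicate of arity r yields |H|^r ground atoms (one per choice of an r-tuple from H):
  Path: 35^3 = 42875
Total ground atoms: 42875.

42875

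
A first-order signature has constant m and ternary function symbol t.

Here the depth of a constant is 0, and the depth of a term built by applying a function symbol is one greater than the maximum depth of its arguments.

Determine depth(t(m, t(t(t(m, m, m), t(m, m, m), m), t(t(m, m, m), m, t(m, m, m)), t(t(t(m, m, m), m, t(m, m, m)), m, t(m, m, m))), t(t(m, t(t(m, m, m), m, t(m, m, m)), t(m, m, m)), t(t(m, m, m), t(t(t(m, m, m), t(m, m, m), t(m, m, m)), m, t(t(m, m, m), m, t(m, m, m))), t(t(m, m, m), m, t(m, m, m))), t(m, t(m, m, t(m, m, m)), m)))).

6

depth(t(m, m, m)) = 1 + max(0, 0, 0) = 1
depth(t(t(m, m, m), t(m, m, m), m)) = 1 + max(1, 1, 0) = 2
depth(t(t(m, m, m), m, t(m, m, m))) = 1 + max(1, 0, 1) = 2
depth(t(t(t(m, m, m), m, t(m, m, m)), m, t(m, m, m))) = 1 + max(2, 0, 1) = 3
depth(t(t(t(m, m, m), t(m, m, m), m), t(t(m, m, m), m, t(m, m, m)), t(t(t(m, m, m), m, t(m, m, m)), m, t(m, m, m)))) = 1 + max(2, 2, 3) = 4
depth(t(m, t(t(m, m, m), m, t(m, m, m)), t(m, m, m))) = 1 + max(0, 2, 1) = 3
depth(t(t(m, m, m), t(m, m, m), t(m, m, m))) = 1 + max(1, 1, 1) = 2
depth(t(t(t(m, m, m), t(m, m, m), t(m, m, m)), m, t(t(m, m, m), m, t(m, m, m)))) = 1 + max(2, 0, 2) = 3
depth(t(t(m, m, m), t(t(t(m, m, m), t(m, m, m), t(m, m, m)), m, t(t(m, m, m), m, t(m, m, m))), t(t(m, m, m), m, t(m, m, m)))) = 1 + max(1, 3, 2) = 4
depth(t(m, m, t(m, m, m))) = 1 + max(0, 0, 1) = 2
depth(t(m, t(m, m, t(m, m, m)), m)) = 1 + max(0, 2, 0) = 3
depth(t(t(m, t(t(m, m, m), m, t(m, m, m)), t(m, m, m)), t(t(m, m, m), t(t(t(m, m, m), t(m, m, m), t(m, m, m)), m, t(t(m, m, m), m, t(m, m, m))), t(t(m, m, m), m, t(m, m, m))), t(m, t(m, m, t(m, m, m)), m))) = 1 + max(3, 4, 3) = 5
depth(t(m, t(t(t(m, m, m), t(m, m, m), m), t(t(m, m, m), m, t(m, m, m)), t(t(t(m, m, m), m, t(m, m, m)), m, t(m, m, m))), t(t(m, t(t(m, m, m), m, t(m, m, m)), t(m, m, m)), t(t(m, m, m), t(t(t(m, m, m), t(m, m, m), t(m, m, m)), m, t(t(m, m, m), m, t(m, m, m))), t(t(m, m, m), m, t(m, m, m))), t(m, t(m, m, t(m, m, m)), m)))) = 1 + max(0, 4, 5) = 6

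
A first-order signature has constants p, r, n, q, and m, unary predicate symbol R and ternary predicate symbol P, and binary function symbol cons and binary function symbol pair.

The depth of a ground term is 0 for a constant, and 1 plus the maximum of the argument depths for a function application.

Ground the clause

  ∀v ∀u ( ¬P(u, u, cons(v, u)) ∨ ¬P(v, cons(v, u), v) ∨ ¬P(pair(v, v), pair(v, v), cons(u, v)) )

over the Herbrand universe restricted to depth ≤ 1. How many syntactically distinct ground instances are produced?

Ground terms of depth ≤ 1:
  Let N_k = |{terms of depth ≤ k}|. Then N_0 = 5 and N_k = 5 + N_{k-1}^2 + N_{k-1}^2 for k ≥ 1 (one summand per function symbol, arity giving the exponent).
  N_0 = 5
  N_1 = 5 + 5^2 + 5^2 = 55
So there are 55 ground terms available for substitution.
The clause has 2 distinct variables (v, u), each appearing in the body. In the free term algebra distinct substitutions yield syntactically distinct ground instances.
Number of ground instances = 55^2 = 3025.

3025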